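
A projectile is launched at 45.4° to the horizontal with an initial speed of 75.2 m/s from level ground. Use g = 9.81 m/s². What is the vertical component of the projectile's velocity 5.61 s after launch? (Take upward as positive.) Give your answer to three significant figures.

-1.49 m/s

Initial vertical component: v_y0 = 75.2 sin 45.4° = 53.54 m/s.
v_y(t) = v_y0 − g t = 53.54 − 9.81 × 5.61 = -1.49 m/s.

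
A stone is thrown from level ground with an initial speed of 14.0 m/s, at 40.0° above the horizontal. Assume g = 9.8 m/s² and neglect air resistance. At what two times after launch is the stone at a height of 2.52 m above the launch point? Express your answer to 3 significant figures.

0.345 s and 1.49 s

v_y0 = 14.0 sin 40.0° = 8.999 m/s.
Set y = v_y0 t − ½ g t² = 2.52: 4.900 t² − 8.999 t + 2.52 = 0.
t = [8.999 ± √(80.98 − 49.39)] / 9.8 = (8.999 ± 5.620) / 9.8, giving t = 0.345 s or t = 1.49 s.
So the stone is at 2.52 m at t = 0.345 s (rising) and t = 1.49 s (falling).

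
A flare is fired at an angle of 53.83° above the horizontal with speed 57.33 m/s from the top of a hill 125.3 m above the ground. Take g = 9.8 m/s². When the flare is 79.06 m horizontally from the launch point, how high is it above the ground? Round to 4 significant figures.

v_x = 57.33 cos 53.83° = 33.835 m/s, v_y0 = 57.33 sin 53.83° = 46.281 m/s.
Time to reach x = 79.06 m: t = x / v_x = 79.06 / 33.835 = 2.3366 s.
y = 125.3 + v_y0 t − ½ g t² = 125.3 + 46.281×2.3366 − 4.900×2.3366² = 206.7 m.

206.7 m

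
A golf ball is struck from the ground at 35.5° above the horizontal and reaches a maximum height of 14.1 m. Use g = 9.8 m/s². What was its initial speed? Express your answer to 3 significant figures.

At maximum height v_y = 0, so (v₀ sin θ)² = 2 g H.
v₀ sin 35.5° = √(2 × 9.8 × 14.1) = 16.62 m/s.
v₀ = 16.62 / sin 35.5° = 16.62 / 0.5807 = 28.6 m/s.

28.6 m/s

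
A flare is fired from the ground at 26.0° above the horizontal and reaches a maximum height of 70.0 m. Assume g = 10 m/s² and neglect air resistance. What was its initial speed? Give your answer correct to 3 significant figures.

At maximum height v_y = 0, so (v₀ sin θ)² = 2 g H.
v₀ sin 26.0° = √(2 × 10 × 70.0) = 37.42 m/s.
v₀ = 37.42 / sin 26.0° = 37.42 / 0.4384 = 85.4 m/s.

85.4 m/s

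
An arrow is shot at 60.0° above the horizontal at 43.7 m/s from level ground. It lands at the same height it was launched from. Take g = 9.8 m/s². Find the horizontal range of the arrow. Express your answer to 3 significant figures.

For level ground, R = v₀² sin(2θ) / g.
sin(2 × 60.0°) = sin 120.0° = 0.8660.
R = (43.7)² × 0.8660 / 9.8 = 169 m.

169 m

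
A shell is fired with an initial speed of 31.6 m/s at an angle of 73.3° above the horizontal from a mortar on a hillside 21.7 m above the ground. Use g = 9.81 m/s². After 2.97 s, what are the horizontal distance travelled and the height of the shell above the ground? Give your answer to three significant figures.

v_x = 31.6 cos 73.3° = 9.081 m/s; v_y0 = 31.6 sin 73.3° = 30.27 m/s.
x = v_x t = 9.081 × 2.97 = 27.0 m.
y = 21.7 + v_y0 t − ½ g t² = 68.3 m.

x = 27.0 m, y = 68.3 m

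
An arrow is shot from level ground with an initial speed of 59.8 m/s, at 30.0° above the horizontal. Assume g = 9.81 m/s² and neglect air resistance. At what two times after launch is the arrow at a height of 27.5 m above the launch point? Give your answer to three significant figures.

1.13 s and 4.97 s

v_y0 = 59.8 sin 30.0° = 29.90 m/s.
Set y = v_y0 t − ½ g t² = 27.5: 4.905 t² − 29.90 t + 27.5 = 0.
t = [29.90 ± √(894.0 − 539.6)] / 9.81 = (29.90 ± 18.83) / 9.81, giving t = 1.13 s or t = 4.97 s.
So the arrow is at 27.5 m at t = 1.13 s (rising) and t = 4.97 s (falling).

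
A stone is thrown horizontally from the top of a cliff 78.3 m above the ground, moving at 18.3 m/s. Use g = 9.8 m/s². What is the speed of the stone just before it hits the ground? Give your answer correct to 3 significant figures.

Fall time: t = √(2 × 78.3 / 9.8) = 3.997 s.
At impact: v_x = 18.3 m/s (unchanged), v_y = g t = 9.8 × 3.997 = 39.17 m/s.
Speed = √(v_x² + v_y²) = √(334.9 + 1534) = 43.2 m/s.

43.2 m/s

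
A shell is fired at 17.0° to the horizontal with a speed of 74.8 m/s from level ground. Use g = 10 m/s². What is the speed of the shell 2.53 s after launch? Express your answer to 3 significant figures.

71.6 m/s

v_x = 74.8 cos 17.0° = 71.53 m/s (constant).
v_y(t) = 74.8 sin 17.0° − g t = 21.87 − 10 × 2.53 = -3.430 m/s.
Speed = √(v_x² + v_y²) = √(5117 + 11.76) = 71.6 m/s.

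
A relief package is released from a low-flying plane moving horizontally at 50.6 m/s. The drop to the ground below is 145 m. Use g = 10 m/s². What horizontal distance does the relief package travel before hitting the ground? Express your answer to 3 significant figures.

Initial vertical velocity is zero, so the fall time comes from h = ½ g t²: t = √(2 × 145 / 10) = 5.385 s.
Horizontal motion is uniform at 50.6 m/s, so x = 50.6 × 5.385 = 272 m.

272 m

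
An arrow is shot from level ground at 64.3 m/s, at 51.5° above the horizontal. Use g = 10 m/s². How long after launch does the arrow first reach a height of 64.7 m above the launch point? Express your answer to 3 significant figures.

1.51 s

v_y0 = 64.3 sin 51.5° = 50.32 m/s.
Set y = v_y0 t − ½ g t² = 64.7: 5.000 t² − 50.32 t + 64.7 = 0.
t = [50.32 ± √(2532 − 1294)] / 10 = (50.32 ± 35.19) / 10, giving t = 1.51 s or t = 8.55 s.
The arrow is on the way up at the first time, so t = 1.51 s.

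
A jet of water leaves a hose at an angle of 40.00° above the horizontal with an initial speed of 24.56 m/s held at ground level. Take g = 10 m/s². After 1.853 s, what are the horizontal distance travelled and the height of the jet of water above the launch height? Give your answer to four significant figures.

x = 34.86 m, y = 12.09 m

v_x = 24.56 cos 40.00° = 18.814 m/s; v_y0 = 24.56 sin 40.00° = 15.787 m/s.
x = v_x t = 18.814 × 1.853 = 34.86 m.
y = v_y0 t − ½ g t² = 15.787×1.853 − 5.000×1.853² = 12.09 m.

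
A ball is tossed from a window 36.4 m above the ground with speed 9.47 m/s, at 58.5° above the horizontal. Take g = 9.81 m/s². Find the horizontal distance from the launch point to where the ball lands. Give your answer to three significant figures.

18.2 m

Components: v_x = 9.47 cos 58.5° = 4.948 m/s, v_y = 9.47 sin 58.5° = 8.075 m/s.
Vertical: 0 = 36.4 + 8.075 t − ½(9.81) t² ⇒ 4.905 t² − 8.075 t − 36.4 = 0.
t = [8.075 + √(65.21 + 714.2)] / 9.810 = 3.669 s.
Horizontal: R = v_x · t = 4.948 × 3.669 = 18.2 m.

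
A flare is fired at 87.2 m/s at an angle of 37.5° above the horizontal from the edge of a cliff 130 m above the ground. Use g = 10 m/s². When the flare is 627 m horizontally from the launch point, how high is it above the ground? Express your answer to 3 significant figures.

v_x = 87.2 cos 37.5° = 69.18 m/s, v_y0 = 87.2 sin 37.5° = 53.08 m/s.
Time to reach x = 627 m: t = x / v_x = 627 / 69.18 = 9.063 s.
y = 130 + v_y0 t − ½ g t² = 130 + 53.08×9.063 − 5.000×9.063² = 200 m.

200 m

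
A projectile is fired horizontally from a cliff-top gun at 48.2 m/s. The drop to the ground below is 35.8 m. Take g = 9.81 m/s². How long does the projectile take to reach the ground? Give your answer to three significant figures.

2.70 s

The horizontal speed doesn't affect the fall. With v_y0 = 0, h = ½ g t².
t = √(2 × 35.8 / 9.81) = √7.299 = 2.70 s.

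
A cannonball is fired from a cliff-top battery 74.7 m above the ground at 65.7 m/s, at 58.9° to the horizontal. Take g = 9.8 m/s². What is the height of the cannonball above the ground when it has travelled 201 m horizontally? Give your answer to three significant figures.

v_x = 65.7 cos 58.9° = 33.94 m/s, v_y0 = 65.7 sin 58.9° = 56.26 m/s.
Time to reach x = 201 m: t = x / v_x = 201 / 33.94 = 5.922 s.
y = 74.7 + v_y0 t − ½ g t² = 74.7 + 56.26×5.922 − 4.900×5.922² = 236 m.

236 m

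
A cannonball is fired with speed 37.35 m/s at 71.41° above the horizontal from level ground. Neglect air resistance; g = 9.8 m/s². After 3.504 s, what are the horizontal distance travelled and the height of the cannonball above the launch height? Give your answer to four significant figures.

x = 41.72 m, y = 63.88 m

v_x = 37.35 cos 71.41° = 11.907 m/s; v_y0 = 37.35 sin 71.41° = 35.401 m/s.
x = v_x t = 11.907 × 3.504 = 41.72 m.
y = v_y0 t − ½ g t² = 35.401×3.504 − 4.900×3.504² = 63.88 m.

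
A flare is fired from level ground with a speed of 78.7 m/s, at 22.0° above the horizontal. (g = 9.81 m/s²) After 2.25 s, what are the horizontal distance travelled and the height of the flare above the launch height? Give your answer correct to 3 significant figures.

x = 164 m, y = 41.5 m

v_x = 78.7 cos 22.0° = 72.97 m/s; v_y0 = 78.7 sin 22.0° = 29.48 m/s.
x = v_x t = 72.97 × 2.25 = 164 m.
y = v_y0 t − ½ g t² = 29.48×2.25 − 4.905×2.25² = 41.5 m.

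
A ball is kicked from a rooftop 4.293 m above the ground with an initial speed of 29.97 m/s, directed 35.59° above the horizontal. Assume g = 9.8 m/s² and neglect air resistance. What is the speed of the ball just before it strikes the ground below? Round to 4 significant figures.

v_x = 29.97 cos 35.59° = 24.372 m/s is unchanged throughout.
For the vertical component, v_y² = v_y0² + 2 g h = (17.442)² + 2×9.8×4.293 = 388.37, so |v_y| = 19.707 m/s.
Impact speed = √(v_x² + v_y²) = √(593.99 + 388.37) = 31.34 m/s.

31.34 m/s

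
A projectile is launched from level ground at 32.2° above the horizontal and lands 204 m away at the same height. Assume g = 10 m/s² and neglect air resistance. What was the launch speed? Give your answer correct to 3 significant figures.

On level ground, R = v₀² sin(2θ) / g, so v₀ = √(R g / sin 2θ).
sin(2 × 32.2°) = 0.9018.
v₀ = √(204 × 10 / 0.9018) = √2262 = 47.6 m/s.

47.6 m/s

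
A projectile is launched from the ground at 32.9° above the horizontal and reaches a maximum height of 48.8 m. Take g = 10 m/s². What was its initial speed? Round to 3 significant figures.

57.5 m/s

At maximum height v_y = 0, so (v₀ sin θ)² = 2 g H.
v₀ sin 32.9° = √(2 × 10 × 48.8) = 31.24 m/s.
v₀ = 31.24 / sin 32.9° = 31.24 / 0.5432 = 57.5 m/s.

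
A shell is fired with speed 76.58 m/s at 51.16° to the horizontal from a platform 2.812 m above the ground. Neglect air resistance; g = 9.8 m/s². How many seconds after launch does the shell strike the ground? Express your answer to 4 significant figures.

Vertical component: v_y = 76.58 sin 51.16° = 59.648 m/s.
Taking up as positive with launch at y = 2.812 m, landing at y = 0: 0 = 2.812 + 59.648 t − ½(9.8) t².
Solving 4.900 t² − 59.648 t − 2.812 = 0 gives t = [59.648 + √(59.648² + 4·4.900·2.812)] / 9.800 = 12.22 s.

12.22 s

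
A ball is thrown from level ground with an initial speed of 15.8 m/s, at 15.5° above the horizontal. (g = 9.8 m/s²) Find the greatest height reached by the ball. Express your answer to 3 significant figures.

Vertical component of launch velocity: v_y = 15.8 sin 15.5° = 4.222 m/s.
At the highest point the vertical velocity is zero, so v_y² = 2 g h_max.
h_max = (4.222)² / (2 × 9.8) = 17.83 / 19.60 = 0.910 m.

0.910 m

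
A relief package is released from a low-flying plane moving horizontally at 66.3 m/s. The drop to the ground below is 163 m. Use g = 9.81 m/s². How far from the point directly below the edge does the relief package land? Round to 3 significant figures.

382 m

Initial vertical velocity is zero, so the fall time comes from h = ½ g t²: t = √(2 × 163 / 9.81) = 5.765 s.
Horizontal motion is uniform at 66.3 m/s, so x = 66.3 × 5.765 = 382 m.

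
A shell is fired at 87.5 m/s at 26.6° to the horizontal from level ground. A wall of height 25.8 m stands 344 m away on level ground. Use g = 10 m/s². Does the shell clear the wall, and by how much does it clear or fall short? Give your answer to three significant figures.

Yes — it clears the wall by 49.8 m.

v_x = 87.5 cos 26.6° = 78.24 m/s; v_y0 = 87.5 sin 26.6° = 39.18 m/s.
Time to reach the wall: t = 344 / 78.24 = 4.397 s.
Height at that point: y = 39.18×4.397 − 5.000×4.397² = 75.61 m.
That is 75.61 − 25.8 = 49.8 m above the top of the wall, so the shell clears it.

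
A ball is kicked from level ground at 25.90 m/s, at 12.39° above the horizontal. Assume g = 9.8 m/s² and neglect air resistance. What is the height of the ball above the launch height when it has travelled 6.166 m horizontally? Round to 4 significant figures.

1.063 m

v_x = 25.90 cos 12.39° = 25.297 m/s, v_y0 = 25.90 sin 12.39° = 5.5572 m/s.
Time to reach x = 6.166 m: t = x / v_x = 6.166 / 25.297 = 0.24374 s.
y = v_y0 t − ½ g t² = 5.5572×0.24374 − 4.900×0.24374² = 1.063 m.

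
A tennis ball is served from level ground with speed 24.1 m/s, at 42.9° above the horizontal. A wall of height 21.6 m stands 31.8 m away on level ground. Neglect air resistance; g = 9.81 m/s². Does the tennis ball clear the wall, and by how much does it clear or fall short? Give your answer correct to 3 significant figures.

v_x = 24.1 cos 42.9° = 17.65 m/s; v_y0 = 24.1 sin 42.9° = 16.41 m/s.
Time to reach the wall: t = 31.8 / 17.65 = 1.802 s.
Height at that point: y = 16.41×1.802 − 4.905×1.802² = 13.64 m.
That is 21.6 − 13.64 = 7.96 m below the top of the wall, so the tennis ball does not clear it.

No — it falls 7.96 m short of clearing the wall.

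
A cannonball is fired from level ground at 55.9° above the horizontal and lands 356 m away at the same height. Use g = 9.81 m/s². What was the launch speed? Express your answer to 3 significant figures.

61.3 m/s

On level ground, R = v₀² sin(2θ) / g, so v₀ = √(R g / sin 2θ).
sin(2 × 55.9°) = 0.9285.
v₀ = √(356 × 9.81 / 0.9285) = √3761 = 61.3 m/s.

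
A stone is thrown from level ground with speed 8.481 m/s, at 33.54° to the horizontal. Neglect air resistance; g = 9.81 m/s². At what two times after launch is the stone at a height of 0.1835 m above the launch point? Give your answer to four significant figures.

v_y0 = 8.481 sin 33.54° = 4.6859 m/s.
Set y = v_y0 t − ½ g t² = 0.1835: 4.905 t² − 4.6859 t + 0.1835 = 0.
t = [4.6859 ± √(21.958 − 3.6003)] / 9.81 = (4.6859 ± 4.2846) / 9.81, giving t = 0.04091 s or t = 0.9144 s.
So the stone is at 0.1835 m at t = 0.04091 s (rising) and t = 0.9144 s (falling).

0.04091 s and 0.9144 s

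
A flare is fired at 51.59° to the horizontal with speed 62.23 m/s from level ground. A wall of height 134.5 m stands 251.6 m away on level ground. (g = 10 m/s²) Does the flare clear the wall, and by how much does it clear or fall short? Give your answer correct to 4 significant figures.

No — it falls 28.92 m short of clearing the wall.

v_x = 62.23 cos 51.59° = 38.663 m/s; v_y0 = 62.23 sin 51.59° = 48.762 m/s.
Time to reach the wall: t = 251.6 / 38.663 = 6.5075 s.
Height at that point: y = 48.762×6.5075 − 5.000×6.5075² = 105.58 m.
That is 134.5 − 105.58 = 28.92 m below the top of the wall, so the flare does not clear it.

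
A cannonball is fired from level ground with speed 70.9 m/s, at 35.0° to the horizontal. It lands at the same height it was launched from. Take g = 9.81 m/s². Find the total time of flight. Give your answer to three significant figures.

Vertical component: v_y = 70.9 sin 35.0° = 40.67 m/s.
For a projectile landing at launch height, time of flight is t = 2 v_y / g = 2 × 40.67 / 9.81 = 8.29 s.

8.29 s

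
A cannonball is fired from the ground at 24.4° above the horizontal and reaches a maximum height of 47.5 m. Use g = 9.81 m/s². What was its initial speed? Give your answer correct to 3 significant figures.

73.9 m/s

At maximum height v_y = 0, so (v₀ sin θ)² = 2 g H.
v₀ sin 24.4° = √(2 × 9.81 × 47.5) = 30.53 m/s.
v₀ = 30.53 / sin 24.4° = 30.53 / 0.4131 = 73.9 m/s.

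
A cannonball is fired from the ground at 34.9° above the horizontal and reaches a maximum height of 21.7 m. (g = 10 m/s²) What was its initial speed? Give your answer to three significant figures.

36.4 m/s

At maximum height v_y = 0, so (v₀ sin θ)² = 2 g H.
v₀ sin 34.9° = √(2 × 10 × 21.7) = 20.83 m/s.
v₀ = 20.83 / sin 34.9° = 20.83 / 0.5721 = 36.4 m/s.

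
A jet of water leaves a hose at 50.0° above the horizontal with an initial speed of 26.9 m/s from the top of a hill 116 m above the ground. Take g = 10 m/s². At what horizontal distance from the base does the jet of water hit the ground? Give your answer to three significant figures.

Components: v_x = 26.9 cos 50.0° = 17.29 m/s, v_y = 26.9 sin 50.0° = 20.61 m/s.
Vertical: 0 = 116 + 20.61 t − ½(10) t² ⇒ 5.000 t² − 20.61 t − 116 = 0.
t = [20.61 + √(424.8 + 2320)] / 10.00 = 7.300 s.
Horizontal: R = v_x · t = 17.29 × 7.300 = 126 m.

126 m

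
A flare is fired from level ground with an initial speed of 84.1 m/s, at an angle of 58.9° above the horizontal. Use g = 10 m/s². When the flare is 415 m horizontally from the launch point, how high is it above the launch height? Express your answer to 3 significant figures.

232 m

v_x = 84.1 cos 58.9° = 43.44 m/s, v_y0 = 84.1 sin 58.9° = 72.01 m/s.
Time to reach x = 415 m: t = x / v_x = 415 / 43.44 = 9.553 s.
y = v_y0 t − ½ g t² = 72.01×9.553 − 5.000×9.553² = 232 m.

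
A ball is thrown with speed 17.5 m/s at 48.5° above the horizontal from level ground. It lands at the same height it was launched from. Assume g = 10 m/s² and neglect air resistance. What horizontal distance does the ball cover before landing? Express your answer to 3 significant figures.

30.4 m

For level ground, R = v₀² sin(2θ) / g.
sin(2 × 48.5°) = sin 97.00° = 0.9925.
R = (17.5)² × 0.9925 / 10 = 30.4 m.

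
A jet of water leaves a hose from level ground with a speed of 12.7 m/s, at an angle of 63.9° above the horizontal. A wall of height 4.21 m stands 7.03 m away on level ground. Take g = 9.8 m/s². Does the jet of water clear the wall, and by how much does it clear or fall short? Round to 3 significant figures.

Yes — it clears the wall by 2.38 m.

v_x = 12.7 cos 63.9° = 5.587 m/s; v_y0 = 12.7 sin 63.9° = 11.40 m/s.
Time to reach the wall: t = 7.03 / 5.587 = 1.258 s.
Height at that point: y = 11.40×1.258 − 4.900×1.258² = 6.587 m.
That is 6.587 − 4.21 = 2.38 m above the top of the wall, so the jet of water clears it.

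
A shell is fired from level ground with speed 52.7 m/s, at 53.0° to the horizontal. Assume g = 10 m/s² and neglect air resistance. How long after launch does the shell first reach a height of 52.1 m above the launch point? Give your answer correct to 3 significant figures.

v_y0 = 52.7 sin 53.0° = 42.09 m/s.
Set y = v_y0 t − ½ g t² = 52.1: 5.000 t² − 42.09 t + 52.1 = 0.
t = [42.09 ± √(1772 − 1042)] / 10 = (42.09 ± 27.02) / 10, giving t = 1.51 s or t = 6.91 s.
The shell is on the way up at the first time, so t = 1.51 s.

1.51 s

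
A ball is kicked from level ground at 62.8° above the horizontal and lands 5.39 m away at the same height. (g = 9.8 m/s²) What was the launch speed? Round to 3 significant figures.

On level ground, R = v₀² sin(2θ) / g, so v₀ = √(R g / sin 2θ).
sin(2 × 62.8°) = 0.8131.
v₀ = √(5.39 × 9.8 / 0.8131) = √64.96 = 8.06 m/s.

8.06 m/s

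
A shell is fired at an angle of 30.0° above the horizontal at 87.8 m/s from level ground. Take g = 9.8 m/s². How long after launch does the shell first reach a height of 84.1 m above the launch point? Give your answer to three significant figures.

2.78 s

v_y0 = 87.8 sin 30.0° = 43.90 m/s.
Set y = v_y0 t − ½ g t² = 84.1: 4.900 t² − 43.90 t + 84.1 = 0.
t = [43.90 ± √(1927 − 1648)] / 9.8 = (43.90 ± 16.70) / 9.8, giving t = 2.78 s or t = 6.18 s.
The shell is on the way up at the first time, so t = 2.78 s.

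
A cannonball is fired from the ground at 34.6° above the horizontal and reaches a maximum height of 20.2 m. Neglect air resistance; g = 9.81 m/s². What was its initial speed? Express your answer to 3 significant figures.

At maximum height v_y = 0, so (v₀ sin θ)² = 2 g H.
v₀ sin 34.6° = √(2 × 9.81 × 20.2) = 19.91 m/s.
v₀ = 19.91 / sin 34.6° = 19.91 / 0.5678 = 35.1 m/s.

35.1 m/s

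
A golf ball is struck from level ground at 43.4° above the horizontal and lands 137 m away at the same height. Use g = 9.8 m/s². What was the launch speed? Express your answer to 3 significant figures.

On level ground, R = v₀² sin(2θ) / g, so v₀ = √(R g / sin 2θ).
sin(2 × 43.4°) = 0.9984.
v₀ = √(137 × 9.8 / 0.9984) = √1345 = 36.7 m/s.

36.7 m/s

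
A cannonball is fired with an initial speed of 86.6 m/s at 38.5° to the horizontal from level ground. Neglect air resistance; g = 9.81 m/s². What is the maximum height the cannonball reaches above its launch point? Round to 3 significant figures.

Vertical component of launch velocity: v_y = 86.6 sin 38.5° = 53.91 m/s.
At the highest point the vertical velocity is zero, so v_y² = 2 g h_max.
h_max = (53.91)² / (2 × 9.81) = 2906 / 19.62 = 148 m.

148 m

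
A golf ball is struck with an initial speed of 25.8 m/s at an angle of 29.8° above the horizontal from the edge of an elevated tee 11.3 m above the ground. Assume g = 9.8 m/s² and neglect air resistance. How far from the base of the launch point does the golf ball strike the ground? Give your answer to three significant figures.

74.2 m

Components: v_x = 25.8 cos 29.8° = 22.39 m/s, v_y = 25.8 sin 29.8° = 12.82 m/s.
Vertical: 0 = 11.3 + 12.82 t − ½(9.8) t² ⇒ 4.900 t² − 12.82 t − 11.3 = 0.
t = [12.82 + √(164.4 + 221.5)] / 9.800 = 3.313 s.
Horizontal: R = v_x · t = 22.39 × 3.313 = 74.2 m.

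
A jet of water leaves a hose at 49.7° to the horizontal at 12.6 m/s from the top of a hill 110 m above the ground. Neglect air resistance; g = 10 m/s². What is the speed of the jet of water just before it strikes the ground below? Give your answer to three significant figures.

48.6 m/s

v_x = 12.6 cos 49.7° = 8.150 m/s is unchanged throughout.
For the vertical component, v_y² = v_y0² + 2 g h = (9.610)² + 2×10×110 = 2292, so |v_y| = 47.87 m/s.
Impact speed = √(v_x² + v_y²) = √(66.42 + 2292) = 48.6 m/s.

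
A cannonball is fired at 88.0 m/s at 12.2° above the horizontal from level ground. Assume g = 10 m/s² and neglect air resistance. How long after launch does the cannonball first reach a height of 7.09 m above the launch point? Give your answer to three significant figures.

v_y0 = 88.0 sin 12.2° = 18.60 m/s.
Set y = v_y0 t − ½ g t² = 7.09: 5.000 t² − 18.60 t + 7.09 = 0.
t = [18.60 ± √(346.0 − 141.8)] / 10 = (18.60 ± 14.29) / 10, giving t = 0.431 s or t = 3.29 s.
The cannonball is on the way up at the first time, so t = 0.431 s.

0.431 s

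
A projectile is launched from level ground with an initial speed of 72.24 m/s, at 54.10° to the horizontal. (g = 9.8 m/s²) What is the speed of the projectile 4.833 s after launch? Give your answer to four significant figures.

43.80 m/s

v_x = 72.24 cos 54.10° = 42.360 m/s (constant).
v_y(t) = 72.24 sin 54.10° − g t = 58.517 − 9.8 × 4.833 = 11.154 m/s.
Speed = √(v_x² + v_y²) = √(1794.4 + 124.41) = 43.80 m/s.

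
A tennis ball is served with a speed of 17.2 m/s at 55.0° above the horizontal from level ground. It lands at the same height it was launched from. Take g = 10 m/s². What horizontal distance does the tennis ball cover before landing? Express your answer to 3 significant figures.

27.8 m

For level ground, R = v₀² sin(2θ) / g.
sin(2 × 55.0°) = sin 110.0° = 0.9397.
R = (17.2)² × 0.9397 / 10 = 27.8 m.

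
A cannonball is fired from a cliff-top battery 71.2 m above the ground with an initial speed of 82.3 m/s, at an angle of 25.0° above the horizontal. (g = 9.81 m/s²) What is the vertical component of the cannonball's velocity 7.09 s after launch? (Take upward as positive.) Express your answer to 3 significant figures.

Initial vertical component: v_y0 = 82.3 sin 25.0° = 34.78 m/s.
v_y(t) = v_y0 − g t = 34.78 − 9.81 × 7.09 = -34.8 m/s.

-34.8 m/s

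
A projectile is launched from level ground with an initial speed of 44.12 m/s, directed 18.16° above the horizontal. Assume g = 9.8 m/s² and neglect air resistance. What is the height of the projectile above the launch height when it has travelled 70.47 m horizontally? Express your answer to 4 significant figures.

9.269 m

v_x = 44.12 cos 18.16° = 41.922 m/s, v_y0 = 44.12 sin 18.16° = 13.751 m/s.
Time to reach x = 70.47 m: t = x / v_x = 70.47 / 41.922 = 1.6810 s.
y = v_y0 t − ½ g t² = 13.751×1.6810 − 4.900×1.6810² = 9.269 m.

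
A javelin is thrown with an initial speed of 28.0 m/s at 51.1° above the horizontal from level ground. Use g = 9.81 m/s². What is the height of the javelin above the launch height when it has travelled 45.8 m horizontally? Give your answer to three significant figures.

v_x = 28.0 cos 51.1° = 17.58 m/s, v_y0 = 28.0 sin 51.1° = 21.79 m/s.
Time to reach x = 45.8 m: t = x / v_x = 45.8 / 17.58 = 2.605 s.
y = v_y0 t − ½ g t² = 21.79×2.605 − 4.905×2.605² = 23.5 m.

23.5 m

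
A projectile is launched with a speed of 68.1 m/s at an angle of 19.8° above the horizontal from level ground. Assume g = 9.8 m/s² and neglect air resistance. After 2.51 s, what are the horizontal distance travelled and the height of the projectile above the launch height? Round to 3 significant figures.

x = 161 m, y = 27.0 m

v_x = 68.1 cos 19.8° = 64.07 m/s; v_y0 = 68.1 sin 19.8° = 23.07 m/s.
x = v_x t = 64.07 × 2.51 = 161 m.
y = v_y0 t − ½ g t² = 23.07×2.51 − 4.900×2.51² = 27.0 m.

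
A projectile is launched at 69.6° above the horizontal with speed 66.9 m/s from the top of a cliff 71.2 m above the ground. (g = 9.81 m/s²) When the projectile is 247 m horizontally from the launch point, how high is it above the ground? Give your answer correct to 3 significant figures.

v_x = 66.9 cos 69.6° = 23.32 m/s, v_y0 = 66.9 sin 69.6° = 62.70 m/s.
Time to reach x = 247 m: t = x / v_x = 247 / 23.32 = 10.59 s.
y = 71.2 + v_y0 t − ½ g t² = 71.2 + 62.70×10.59 − 4.905×10.59² = 185 m.

185 m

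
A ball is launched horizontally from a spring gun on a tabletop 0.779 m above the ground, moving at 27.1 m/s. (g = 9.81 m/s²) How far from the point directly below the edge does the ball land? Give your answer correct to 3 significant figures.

Initial vertical velocity is zero, so the fall time comes from h = ½ g t²: t = √(2 × 0.779 / 9.81) = 0.3985 s.
Horizontal motion is uniform at 27.1 m/s, so x = 27.1 × 0.3985 = 10.8 m.

10.8 m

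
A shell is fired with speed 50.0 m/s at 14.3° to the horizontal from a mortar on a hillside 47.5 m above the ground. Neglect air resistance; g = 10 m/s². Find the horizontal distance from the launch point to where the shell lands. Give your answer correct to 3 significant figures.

Components: v_x = 50.0 cos 14.3° = 48.45 m/s, v_y = 50.0 sin 14.3° = 12.35 m/s.
Vertical: 0 = 47.5 + 12.35 t − ½(10) t² ⇒ 5.000 t² − 12.35 t − 47.5 = 0.
t = [12.35 + √(152.5 + 950.0)] / 10.00 = 4.555 s.
Horizontal: R = v_x · t = 48.45 × 4.555 = 221 m.

221 m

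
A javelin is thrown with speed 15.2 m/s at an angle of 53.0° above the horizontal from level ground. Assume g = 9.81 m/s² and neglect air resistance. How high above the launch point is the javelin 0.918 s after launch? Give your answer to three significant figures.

7.01 m

v_y0 = 15.2 sin 53.0° = 12.14 m/s.
y(t) = v_y0 t − ½ g t² = 12.14×0.918 − 4.905×0.918² = 7.01 m.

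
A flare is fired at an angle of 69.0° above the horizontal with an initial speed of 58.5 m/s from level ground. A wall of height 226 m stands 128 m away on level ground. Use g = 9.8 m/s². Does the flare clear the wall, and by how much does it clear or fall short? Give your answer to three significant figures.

No — it falls 75.2 m short of clearing the wall.

v_x = 58.5 cos 69.0° = 20.96 m/s; v_y0 = 58.5 sin 69.0° = 54.61 m/s.
Time to reach the wall: t = 128 / 20.96 = 6.107 s.
Height at that point: y = 54.61×6.107 − 4.900×6.107² = 150.8 m.
That is 226 − 150.8 = 75.2 m below the top of the wall, so the flare does not clear it.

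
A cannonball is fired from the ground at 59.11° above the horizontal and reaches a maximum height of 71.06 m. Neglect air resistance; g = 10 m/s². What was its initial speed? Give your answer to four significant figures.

At maximum height v_y = 0, so (v₀ sin θ)² = 2 g H.
v₀ sin 59.11° = √(2 × 10 × 71.06) = 37.699 m/s.
v₀ = 37.699 / sin 59.11° = 37.699 / 0.8582 = 43.93 m/s.

43.93 m/s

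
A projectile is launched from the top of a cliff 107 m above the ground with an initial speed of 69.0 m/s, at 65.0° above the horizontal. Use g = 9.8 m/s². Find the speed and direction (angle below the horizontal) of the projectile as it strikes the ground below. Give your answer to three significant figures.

82.8 m/s at 69.4° below the horizontal

v_x = 69.0 cos 65.0° = 29.16 m/s (constant).
|v_y| at impact = √((62.54)² + 2×9.8×107) = 77.51 m/s.
Speed = √(29.16² + 77.51²) = 82.8 m/s; angle = arctan(77.51/29.16) = 69.4° below horizontal.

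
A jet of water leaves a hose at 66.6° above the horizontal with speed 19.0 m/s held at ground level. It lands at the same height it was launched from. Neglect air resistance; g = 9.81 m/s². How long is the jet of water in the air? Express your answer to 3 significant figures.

Vertical component: v_y = 19.0 sin 66.6° = 17.44 m/s.
For a projectile landing at launch height, time of flight is t = 2 v_y / g = 2 × 17.44 / 9.81 = 3.56 s.

3.56 s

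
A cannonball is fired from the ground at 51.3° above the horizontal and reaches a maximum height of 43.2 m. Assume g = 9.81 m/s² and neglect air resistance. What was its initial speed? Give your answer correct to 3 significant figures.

At maximum height v_y = 0, so (v₀ sin θ)² = 2 g H.
v₀ sin 51.3° = √(2 × 9.81 × 43.2) = 29.11 m/s.
v₀ = 29.11 / sin 51.3° = 29.11 / 0.7804 = 37.3 m/s.

37.3 m/s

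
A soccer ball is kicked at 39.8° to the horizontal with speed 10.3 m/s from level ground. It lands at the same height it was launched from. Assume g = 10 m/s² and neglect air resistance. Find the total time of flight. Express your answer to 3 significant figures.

1.32 s

Vertical component: v_y = 10.3 sin 39.8° = 6.593 m/s.
For a projectile landing at launch height, time of flight is t = 2 v_y / g = 2 × 6.593 / 10 = 1.32 s.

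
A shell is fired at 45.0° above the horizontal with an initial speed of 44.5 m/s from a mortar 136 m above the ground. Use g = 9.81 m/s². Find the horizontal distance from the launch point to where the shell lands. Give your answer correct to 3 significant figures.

Components: v_x = 44.5 cos 45.0° = 31.47 m/s, v_y = 44.5 sin 45.0° = 31.47 m/s.
Vertical: 0 = 136 + 31.47 t − ½(9.81) t² ⇒ 4.905 t² − 31.47 t − 136 = 0.
t = [31.47 + √(990.4 + 2668)] / 9.810 = 9.374 s.
Horizontal: R = v_x · t = 31.47 × 9.374 = 295 m.

295 m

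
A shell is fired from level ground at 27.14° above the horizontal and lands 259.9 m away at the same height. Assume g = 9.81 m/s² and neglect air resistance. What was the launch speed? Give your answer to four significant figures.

56.04 m/s

On level ground, R = v₀² sin(2θ) / g, so v₀ = √(R g / sin 2θ).
sin(2 × 27.14°) = 0.8119.
v₀ = √(259.9 × 9.81 / 0.8119) = √3140.3 = 56.04 m/s.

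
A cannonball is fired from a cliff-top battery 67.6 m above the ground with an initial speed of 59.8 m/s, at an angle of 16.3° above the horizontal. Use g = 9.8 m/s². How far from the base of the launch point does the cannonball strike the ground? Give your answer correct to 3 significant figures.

Components: v_x = 59.8 cos 16.3° = 57.40 m/s, v_y = 59.8 sin 16.3° = 16.78 m/s.
Vertical: 0 = 67.6 + 16.78 t − ½(9.8) t² ⇒ 4.900 t² − 16.78 t − 67.6 = 0.
t = [16.78 + √(281.6 + 1325)] / 9.800 = 5.802 s.
Horizontal: R = v_x · t = 57.40 × 5.802 = 333 m.

333 m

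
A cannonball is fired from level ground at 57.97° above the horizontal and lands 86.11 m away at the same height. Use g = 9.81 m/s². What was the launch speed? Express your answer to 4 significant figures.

On level ground, R = v₀² sin(2θ) / g, so v₀ = √(R g / sin 2θ).
sin(2 × 57.97°) = 0.8993.
v₀ = √(86.11 × 9.81 / 0.8993) = √939.33 = 30.65 m/s.

30.65 m/s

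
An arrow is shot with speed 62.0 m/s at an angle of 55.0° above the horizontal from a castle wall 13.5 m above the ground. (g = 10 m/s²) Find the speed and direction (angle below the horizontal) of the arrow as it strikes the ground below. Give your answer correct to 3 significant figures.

64.1 m/s at 56.3° below the horizontal

v_x = 62.0 cos 55.0° = 35.56 m/s (constant).
|v_y| at impact = √((50.79)² + 2×10×13.5) = 53.38 m/s.
Speed = √(35.56² + 53.38²) = 64.1 m/s; angle = arctan(53.38/35.56) = 56.3° below horizontal.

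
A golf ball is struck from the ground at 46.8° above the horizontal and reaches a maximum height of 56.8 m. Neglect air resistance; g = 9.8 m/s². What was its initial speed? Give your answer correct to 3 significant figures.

45.8 m/s

At maximum height v_y = 0, so (v₀ sin θ)² = 2 g H.
v₀ sin 46.8° = √(2 × 9.8 × 56.8) = 33.37 m/s.
v₀ = 33.37 / sin 46.8° = 33.37 / 0.7290 = 45.8 m/s.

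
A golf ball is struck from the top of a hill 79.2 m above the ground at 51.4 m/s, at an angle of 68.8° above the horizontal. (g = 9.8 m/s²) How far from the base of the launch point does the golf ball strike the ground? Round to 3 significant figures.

209 m

Components: v_x = 51.4 cos 68.8° = 18.59 m/s, v_y = 51.4 sin 68.8° = 47.92 m/s.
Vertical: 0 = 79.2 + 47.92 t − ½(9.8) t² ⇒ 4.900 t² − 47.92 t − 79.2 = 0.
t = [47.92 + √(2296 + 1552)] / 9.800 = 11.22 s.
Horizontal: R = v_x · t = 18.59 × 11.22 = 209 m.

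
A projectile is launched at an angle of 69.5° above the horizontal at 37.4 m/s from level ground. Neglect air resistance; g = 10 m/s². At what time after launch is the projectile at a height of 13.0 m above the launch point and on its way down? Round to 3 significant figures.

6.61 s

v_y0 = 37.4 sin 69.5° = 35.03 m/s.
Set y = v_y0 t − ½ g t² = 13.0: 5.000 t² − 35.03 t + 13.0 = 0.
t = [35.03 ± √(1227 − 260.0)] / 10 = (35.03 ± 31.10) / 10, giving t = 0.393 s or t = 6.61 s.
On the way down corresponds to the larger root: t = 6.61 s.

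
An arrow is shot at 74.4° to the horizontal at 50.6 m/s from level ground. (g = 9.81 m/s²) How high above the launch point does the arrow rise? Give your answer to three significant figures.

Vertical component of launch velocity: v_y = 50.6 sin 74.4° = 48.74 m/s.
At the highest point the vertical velocity is zero, so v_y² = 2 g h_max.
h_max = (48.74)² / (2 × 9.81) = 2376 / 19.62 = 121 m.

121 m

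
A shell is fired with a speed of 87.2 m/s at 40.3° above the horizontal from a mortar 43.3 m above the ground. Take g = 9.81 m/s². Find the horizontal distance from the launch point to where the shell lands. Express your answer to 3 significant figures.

813 m

Components: v_x = 87.2 cos 40.3° = 66.50 m/s, v_y = 87.2 sin 40.3° = 56.40 m/s.
Vertical: 0 = 43.3 + 56.40 t − ½(9.81) t² ⇒ 4.905 t² − 56.40 t − 43.3 = 0.
t = [56.40 + √(3181 + 849.5)] / 9.810 = 12.22 s.
Horizontal: R = v_x · t = 66.50 × 12.22 = 813 m.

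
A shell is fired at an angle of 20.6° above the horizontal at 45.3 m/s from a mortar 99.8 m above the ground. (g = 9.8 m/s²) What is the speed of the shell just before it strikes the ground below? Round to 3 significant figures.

63.3 m/s

v_x = 45.3 cos 20.6° = 42.40 m/s is unchanged throughout.
For the vertical component, v_y² = v_y0² + 2 g h = (15.94)² + 2×9.8×99.8 = 2210, so |v_y| = 47.01 m/s.
Impact speed = √(v_x² + v_y²) = √(1798 + 2210) = 63.3 m/s.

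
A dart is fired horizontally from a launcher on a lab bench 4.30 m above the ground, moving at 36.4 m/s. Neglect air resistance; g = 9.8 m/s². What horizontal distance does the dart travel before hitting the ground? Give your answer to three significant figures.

34.1 m

Initial vertical velocity is zero, so the fall time comes from h = ½ g t²: t = √(2 × 4.30 / 9.8) = 0.9368 s.
Horizontal motion is uniform at 36.4 m/s, so x = 36.4 × 0.9368 = 34.1 m.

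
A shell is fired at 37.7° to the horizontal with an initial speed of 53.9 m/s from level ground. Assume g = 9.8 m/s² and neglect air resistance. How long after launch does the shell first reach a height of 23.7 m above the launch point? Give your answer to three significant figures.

0.819 s

v_y0 = 53.9 sin 37.7° = 32.96 m/s.
Set y = v_y0 t − ½ g t² = 23.7: 4.900 t² − 32.96 t + 23.7 = 0.
t = [32.96 ± √(1086 − 464.5)] / 9.8 = (32.96 ± 24.93) / 9.8, giving t = 0.819 s or t = 5.91 s.
The shell is on the way up at the first time, so t = 0.819 s.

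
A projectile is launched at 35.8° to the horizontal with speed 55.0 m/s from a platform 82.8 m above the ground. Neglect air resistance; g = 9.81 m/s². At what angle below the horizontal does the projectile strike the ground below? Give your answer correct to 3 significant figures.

v_x = 55.0 cos 35.8° = 44.61 m/s.
At impact |v_y| = √(v_y0² + 2 g h) = √(32.17² + 2×9.81×82.8) = 51.57 m/s.
Angle below horizontal = arctan(|v_y| / v_x) = arctan(51.57 / 44.61) = 49.1°.

49.1°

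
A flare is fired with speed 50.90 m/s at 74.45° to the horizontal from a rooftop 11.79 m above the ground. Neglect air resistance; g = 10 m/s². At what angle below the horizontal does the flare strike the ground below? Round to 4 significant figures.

75.13°

v_x = 50.90 cos 74.45° = 13.645 m/s.
At impact |v_y| = √(v_y0² + 2 g h) = √(49.037² + 2×10×11.79) = 51.385 m/s.
Angle below horizontal = arctan(|v_y| / v_x) = arctan(51.385 / 13.645) = 75.13°.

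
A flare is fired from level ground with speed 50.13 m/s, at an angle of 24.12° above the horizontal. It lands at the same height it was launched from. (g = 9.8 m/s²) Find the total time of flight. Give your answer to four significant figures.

Vertical component: v_y = 50.13 sin 24.12° = 20.486 m/s.
For a projectile landing at launch height, time of flight is t = 2 v_y / g = 2 × 20.486 / 9.8 = 4.181 s.

4.181 s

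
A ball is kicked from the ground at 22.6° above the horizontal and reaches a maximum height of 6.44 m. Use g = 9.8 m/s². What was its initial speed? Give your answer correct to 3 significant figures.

29.2 m/s

At maximum height v_y = 0, so (v₀ sin θ)² = 2 g H.
v₀ sin 22.6° = √(2 × 9.8 × 6.44) = 11.23 m/s.
v₀ = 11.23 / sin 22.6° = 11.23 / 0.3843 = 29.2 m/s.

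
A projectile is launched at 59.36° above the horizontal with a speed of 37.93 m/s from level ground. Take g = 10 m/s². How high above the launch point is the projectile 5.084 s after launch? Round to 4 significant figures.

36.68 m

v_y0 = 37.93 sin 59.36° = 32.634 m/s.
y(t) = v_y0 t − ½ g t² = 32.634×5.084 − 5.000×5.084² = 36.68 m.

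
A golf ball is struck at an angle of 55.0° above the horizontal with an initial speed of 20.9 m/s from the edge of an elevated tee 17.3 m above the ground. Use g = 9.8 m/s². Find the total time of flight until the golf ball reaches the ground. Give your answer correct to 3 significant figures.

Vertical component: v_y = 20.9 sin 55.0° = 17.12 m/s.
Taking up as positive with launch at y = 17.3 m, landing at y = 0: 0 = 17.3 + 17.12 t − ½(9.8) t².
Solving 4.900 t² − 17.12 t − 17.3 = 0 gives t = [17.12 + √(17.12² + 4·4.900·17.3)] / 9.800 = 4.31 s.

4.31 s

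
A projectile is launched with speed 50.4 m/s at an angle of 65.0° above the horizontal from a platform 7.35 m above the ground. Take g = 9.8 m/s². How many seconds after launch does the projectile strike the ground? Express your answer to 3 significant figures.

Vertical component: v_y = 50.4 sin 65.0° = 45.68 m/s.
Taking up as positive with launch at y = 7.35 m, landing at y = 0: 0 = 7.35 + 45.68 t − ½(9.8) t².
Solving 4.900 t² − 45.68 t − 7.35 = 0 gives t = [45.68 + √(45.68² + 4·4.900·7.35)] / 9.800 = 9.48 s.

9.48 s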